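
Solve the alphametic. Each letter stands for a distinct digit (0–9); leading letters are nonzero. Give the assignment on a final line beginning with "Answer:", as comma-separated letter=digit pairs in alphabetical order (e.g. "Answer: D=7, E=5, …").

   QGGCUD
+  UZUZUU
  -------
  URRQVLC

Step 1. [col 1: D + U ≡ C (mod 10)] no forcing yet in column 1 (carry-in 0); D=5 is free and consistent — try it, so D=5.
Step 2. [col 1: D + U ≡ C (mod 10)] column 1 (D + U ≡ C (mod 10), carry-in 0) doesn't pin C yet; pick C=6 and continue ⇒ C=6.
Step 3. [col 1: D + U ≡ C (mod 10)] in column 1 we have D+U≡C with carry-in 0; given D=5, C=6 and digits 5,6 already taken and all letters distinct, that pins U to 1. So U=1.
Step 4. [col 2: U + U ≡ L (mod 10)] column 2: given U=1, carry-in 0, and digits 1,5,6 already taken and all letters distinct, U+U≡L (mod 10) forces L=2. So L=2.
Step 5. [col 3: C + Z ≡ V (mod 10)] Z=3 is one option consistent with column 3 (C + Z ≡ V (mod 10), carry-in 0) — take it, so Z=3.
Step 6. [col 3: C + Z ≡ V (mod 10)] column 3 reads C+Z+carry(0)=V with C=6, Z=3; with digits 1,2,3,5,6 already taken and all letters distinct, the only value for V is 9 ⇒ V=9.
Step 7. [col 4: G + U ≡ Q (mod 10)] from column 4 (U=1, carry-in 0, digits 1,2,3,5,6,9 already taken and all letters distinct): Q must equal 8 ⇒ Q=8.
Step 8. [col 4: G + U ≡ Q (mod 10)] column 4 reads G+U+carry(0)=Q with U=1, Q=8; with digits 1,2,3,5,6,8,9 already taken and all letters distinct, the only value for G is 7. So G=7.
Step 9. [col 5: G + Z ≡ R (mod 10)] column 5 reads G+Z+carry(0)=R with G=7, Z=3; with digits 1,2,3,5,6,7,8,9 already taken and all letters distinct, the only value for R is 0 ⇒ R=0.

Answer: C=6, D=5, G=7, L=2, Q=8, R=0, U=1, V=9, Z=3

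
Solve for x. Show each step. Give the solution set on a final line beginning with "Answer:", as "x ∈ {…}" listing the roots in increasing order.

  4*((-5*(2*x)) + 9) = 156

Step 1. [4*((-5*(2*x)) + 9) = 156] leading coefficient 4: divide by 4, so div: (-5*(2*x)) + 9 = 39.
Step 2. [(-5*(2*x)) + 9 = 39] the outer +9 inverts by subtracting 9, so sub: -5*(2*x) = 30.
Step 3. [-5*(2*x) = 30] LHS = -5·(…); ÷-5 both sides, so div: 2*x = -6.
Step 4. [2*x = -6] LHS = 2·(…); ÷2 both sides, so div: x = -3.

Answer: x ∈ {-3}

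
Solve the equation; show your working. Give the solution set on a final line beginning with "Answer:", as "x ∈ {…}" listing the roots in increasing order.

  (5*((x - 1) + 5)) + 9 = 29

Step 1. [(5*((x - 1) + 5)) + 9 = 29] +9 is outermost — subtract 9 both sides. So sub: 5*((x - 1) + 5) = 20.
Step 2. [5*((x - 1) + 5) = 20] leading coefficient 5: divide by 5 ⇒ div: (x - 1) + 5 = 4.
Step 3. [(x - 1) + 5 = 4] subtract 5: x sits inside (… + 5), so sub: x - 1 = -1.
Step 4. [x - 1 = -1] the outer -1 inverts by adding 1 ⇒ sub: x = 0.

Answer: x ∈ {0}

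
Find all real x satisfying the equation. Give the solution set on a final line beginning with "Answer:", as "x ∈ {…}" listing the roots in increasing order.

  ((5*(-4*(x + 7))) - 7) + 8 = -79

Step 1. [((5*(-4*(x + 7))) - 7) + 8 = -79] subtract 8: x sits inside (… + 8), so sub: (5*(-4*(x + 7))) - 7 = -87.
Step 2. [(5*(-4*(x + 7))) - 7 = -87] -7 is outermost — add 7 both sides ⇒ sub: 5*(-4*(x + 7)) = -80.
Step 3. [5*(-4*(x + 7)) = -80] divide by the outer 5 ⇒ div: -4*(x + 7) = -16.
Step 4. [-4*(x + 7) = -16] LHS = -4·(…); ÷-4 both sides, so div: x + 7 = 4.
Step 5. [x + 7 = 4] peel the +7: subtract 7 from each side. So sub: x = -3.

Answer: x ∈ {-3}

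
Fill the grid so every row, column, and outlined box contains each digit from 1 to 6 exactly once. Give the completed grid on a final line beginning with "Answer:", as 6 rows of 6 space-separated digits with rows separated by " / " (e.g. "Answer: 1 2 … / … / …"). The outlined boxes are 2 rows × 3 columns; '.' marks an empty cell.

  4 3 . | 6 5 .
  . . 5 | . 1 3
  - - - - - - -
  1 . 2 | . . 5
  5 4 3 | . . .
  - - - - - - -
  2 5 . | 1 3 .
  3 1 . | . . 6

Step 1. [r4c4∈{2}] nothing but 2 survives at r4c4 ⇒ r4c4=2.
Step 2. [r6c3∈{4}] r6c3 is down to just 4, so r6c3=4.
Step 3. [r3c2∈{6}] only 6 remains possible at r3c2, so r3c2=6.
Step 4. [r3c5∈{4}] r3c5 is down to just 4 ⇒ r3c5=4.
Step 5. [r5c3∈{6}] r5c3 is down to just 6 ⇒ r5c3=6.
Step 6. [r3c4∈{3}] r3c4 has the single candidate 3. So r3c4=3.
Step 7. [r5c6∈{4}] only 4 remains possible at r5c6 ⇒ r5c6=4.
Step 8. [r1c6∈{2}] r1c6 is down to just 2 ⇒ r1c6=2.
Step 9. [r6c4∈{5}] r6c4 is down to just 5. So r6c4=5.
Step 10. [r4c6∈{1}] r4c6 has the single candidate 1, so r4c6=1.
Step 11. [r6c5∈{2}] nothing but 2 survives at r6c5. So r6c5=2.
Step 12. [r1c3∈{1}] nothing but 1 survives at r1c3 ⇒ r1c3=1.
Step 13. [r2c4∈{4}] nothing but 4 survives at r2c4 ⇒ r2c4=4.
Step 14. [r2c1∈{6}] only 6 remains possible at r2c1 ⇒ r2c1=6.
Step 15. [r2c2∈{2}] r2c2's peers cover all but 2, so r2c2=2.
Step 16. [r4c5∈{6}] r4c5 is down to just 6. So r4c5=6.

Answer: 4 3 1 6 5 2 / 6 2 5 4 1 3 / 1 6 2 3 4 5 / 5 4 3 2 6 1 / 2 5 6 1 3 4 / 3 1 4 5 2 6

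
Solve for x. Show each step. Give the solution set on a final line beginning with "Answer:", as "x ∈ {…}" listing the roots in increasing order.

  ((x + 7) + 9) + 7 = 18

Step 1. [((x + 7) + 9) + 7 = 18] subtract 7: x sits inside (… + 7), so sub: (x + 7) + 9 = 11.
Step 2. [(x + 7) + 9 = 11] the outer +9 inverts by subtracting 9 ⇒ sub: x + 7 = 2.
Step 3. [x + 7 = 2] 7 comes off first (subtract 7). So sub: x = -5.

Answer: x ∈ {-5}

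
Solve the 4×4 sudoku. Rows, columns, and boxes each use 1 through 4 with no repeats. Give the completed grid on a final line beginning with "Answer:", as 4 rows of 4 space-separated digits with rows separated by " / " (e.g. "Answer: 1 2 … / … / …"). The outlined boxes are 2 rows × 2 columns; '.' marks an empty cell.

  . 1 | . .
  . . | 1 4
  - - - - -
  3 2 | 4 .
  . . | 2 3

Step 1. [r1c1∈{2,4}] r1c1 is the only open cell in row 1 admitting 4 ⇒ r1c1=4.
Step 2. [r2c1∈{2}] r2c1 is down to just 2, so r2c1=2.
Step 3. [r1c4∈{2}] r1c4 is down to just 2, so r1c4=2.
Step 4. [r3c4∈{1}] r3c4's peers cover all but 1 ⇒ r3c4=1.
Step 5. [r4c2∈{4}] r4c2's peers cover all but 4. So r4c2=4.
Step 6. [r2c2∈{3}] r2c2's peers cover all but 3 ⇒ r2c2=3.
Step 7. [r1c3∈{3}] r1c3 has the single candidate 3, so r1c3=3.
Step 8. [r4c1∈{1}] r4c1 is down to just 1. So r4c1=1.

Answer: 4 1 3 2 / 2 3 1 4 / 3 2 4 1 / 1 4 2 3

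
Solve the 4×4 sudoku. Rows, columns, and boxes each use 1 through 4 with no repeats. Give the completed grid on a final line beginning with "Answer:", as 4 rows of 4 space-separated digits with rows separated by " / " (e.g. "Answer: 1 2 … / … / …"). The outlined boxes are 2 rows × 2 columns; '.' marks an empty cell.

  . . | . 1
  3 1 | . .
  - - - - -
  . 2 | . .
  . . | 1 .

Step 1. [r4c1∈{4}] only 4 remains possible at r4c1. So r4c1=4.
Step 2. [r1c3∈{2,3,4}] across row 1, 3 lands solely at r1c3, so r1c3=3.
Step 3. [r4c4∈{2,3}] in row 4, 2 fits only at r4c4 ⇒ r4c4=2.
Step 4. [r3c3∈{4}] r3c3 is down to just 4, so r3c3=4.
Step 5. [r3c4∈{3}] r3c4's peers cover all but 3, so r3c4=3.
Step 6. [r2c3∈{2}] only 2 remains possible at r2c3, so r2c3=2.
Step 7. [r4c2∈{3}] r4c2 has the single candidate 3. So r4c2=3.
Step 8. [r1c1∈{2}] r1c1's peers cover all but 2, so r1c1=2.
Step 9. [r2c4∈{4}] nothing but 4 survives at r2c4 ⇒ r2c4=4.
Step 10. [r3c1∈{1}] r3c1 has the single candidate 1, so r3c1=1.
Step 11. [r1c2∈{4}] r1c2's peers cover all but 4, so r1c2=4.

Answer: 2 4 3 1 / 3 1 2 4 / 1 2 4 3 / 4 3 1 2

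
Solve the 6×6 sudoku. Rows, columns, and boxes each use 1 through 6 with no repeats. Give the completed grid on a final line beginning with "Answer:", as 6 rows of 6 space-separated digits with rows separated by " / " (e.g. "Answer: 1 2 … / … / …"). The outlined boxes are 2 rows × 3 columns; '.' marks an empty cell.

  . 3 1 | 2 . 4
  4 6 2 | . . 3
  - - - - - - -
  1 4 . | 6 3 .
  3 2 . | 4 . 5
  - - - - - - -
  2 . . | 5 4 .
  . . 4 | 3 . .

Step 1. [r6c1∈{5,6}] across col 1, 6 lands solely at r6c1 ⇒ r6c1=6.
Step 2. [r6c5∈{1,2}] col 5 places 2 nowhere but r6c5 ⇒ r6c5=2.
Step 3. [r2c5∈{1,5}] across row 2, 5 lands solely at r2c5 ⇒ r2c5=5.
Step 4. [r6c6∈{1}] r6c6's peers cover all but 1. So r6c6=1.
Step 5. [r5c6∈{6}] r5c6 has the single candidate 6 ⇒ r5c6=6.
Step 6. [r1c5∈{6}] nothing but 6 survives at r1c5 ⇒ r1c5=6.
Step 7. [r3c3∈{5}] only 5 remains possible at r3c3. So r3c3=5.
Step 8. [r4c5∈{1}] only 1 remains possible at r4c5, so r4c5=1.
Step 9. [r2c4∈{1}] r2c4 has the single candidate 1. So r2c4=1.
Step 10. [r5c3∈{3}] r5c3 has the single candidate 3, so r5c3=3.
Step 11. [r4c3∈{6}] only 6 remains possible at r4c3 ⇒ r4c3=6.
Step 12. [r6c2∈{5}] nothing but 5 survives at r6c2, so r6c2=5.
Step 13. [r3c6∈{2}] r3c6 is down to just 2, so r3c6=2.
Step 14. [r5c2∈{1}] nothing but 1 survives at r5c2, so r5c2=1.
Step 15. [r1c1∈{5}] nothing but 5 survives at r1c1 ⇒ r1c1=5.

Answer: 5 3 1 2 6 4 / 4 6 2 1 5 3 / 1 4 5 6 3 2 / 3 2 6 4 1 5 / 2 1 3 5 4 6 / 6 5 4 3 2 1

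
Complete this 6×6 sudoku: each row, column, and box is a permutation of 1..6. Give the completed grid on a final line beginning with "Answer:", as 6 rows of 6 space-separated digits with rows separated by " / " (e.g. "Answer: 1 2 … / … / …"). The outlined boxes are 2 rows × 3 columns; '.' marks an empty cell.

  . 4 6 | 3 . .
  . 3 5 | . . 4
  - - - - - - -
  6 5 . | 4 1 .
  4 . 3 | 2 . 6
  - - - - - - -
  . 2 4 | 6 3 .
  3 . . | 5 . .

Step 1. [r6c3∈{1}] r6c3's peers cover all but 1 ⇒ r6c3=1.
Step 2. [r1c6∈{1,2,5}] 5 has one home in col 6: r1c6 ⇒ r1c6=5.
Step 3. [r1c5∈{2}] nothing but 2 survives at r1c5, so r1c5=2.
Step 4. [r1c1∈{1}] nothing but 1 survives at r1c1, so r1c1=1.
Step 5. [r3c6∈{3}] nothing but 3 survives at r3c6. So r3c6=3.
Step 6. [r2c5∈{6}] only 6 remains possible at r2c5, so r2c5=6.
Step 7. [r4c5∈{5}] r4c5 is down to just 5. So r4c5=5.
Step 8. [r2c1∈{2}] nothing but 2 survives at r2c1. So r2c1=2.
Step 9. [r5c6∈{1}] r5c6's peers cover all but 1. So r5c6=1.
Step 10. [r2c4∈{1}] r2c4 has the single candidate 1 ⇒ r2c4=1.
Step 11. [r5c1∈{5}] only 5 remains possible at r5c1. So r5c1=5.
Step 12. [r4c2∈{1}] nothing but 1 survives at r4c2. So r4c2=1.
Step 13. [r3c3∈{2}] nothing but 2 survives at r3c3 ⇒ r3c3=2.
Step 14. [r6c5∈{4}] r6c5 has the single candidate 4 ⇒ r6c5=4.
Step 15. [r6c6∈{2}] r6c6 has the single candidate 2 ⇒ r6c6=2.
Step 16. [r6c2∈{6}] r6c2 has the single candidate 6, so r6c2=6.

Answer: 1 4 6 3 2 5 / 2 3 5 1 6 4 / 6 5 2 4 1 3 / 4 1 3 2 5 6 / 5 2 4 6 3 1 / 3 6 1 5 4 2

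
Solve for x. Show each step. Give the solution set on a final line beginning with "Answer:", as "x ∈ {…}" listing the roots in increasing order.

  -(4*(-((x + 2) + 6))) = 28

Step 1. [-(4*(-((x + 2) + 6))) = 28] leading − — multiply by −1. So neg: 4*(-((x + 2) + 6)) = -28.
Step 2. [4*(-((x + 2) + 6)) = -28] divide by the outer 4 ⇒ div: -((x + 2) + 6) = -7.
Step 3. [-((x + 2) + 6) = -7] LHS negated; negate both sides, so neg: (x + 2) + 6 = 7.
Step 4. [(x + 2) + 6 = 7] +6 is outermost — subtract 6 both sides ⇒ sub: x + 2 = 1.
Step 5. [x + 2 = 1] +2 is outermost — subtract 2 both sides ⇒ sub: x = -1.

Answer: x ∈ {-1}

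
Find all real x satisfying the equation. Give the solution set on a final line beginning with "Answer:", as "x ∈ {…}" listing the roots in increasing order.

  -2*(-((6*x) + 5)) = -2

Step 1. [-2*(-((6*x) + 5)) = -2] -2 out front; divide by -2 ⇒ div: -((6*x) + 5) = 1.
Step 2. [-((6*x) + 5) = 1] LHS negated; negate both sides ⇒ neg: (6*x) + 5 = -1.
Step 3. [(6*x) + 5 = -1] the outer +5 inverts by subtracting 5, so sub: 6*x = -6.
Step 4. [6*x = -6] 6 out front; divide by 6. So div: x = -1.

Answer: x ∈ {-1}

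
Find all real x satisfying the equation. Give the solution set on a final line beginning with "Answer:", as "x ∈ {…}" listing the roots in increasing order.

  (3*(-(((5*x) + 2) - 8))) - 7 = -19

Step 1. [(3*(-(((5*x) + 2) - 8))) - 7 = -19] 7 comes off first (add 7) ⇒ sub: 3*(-(((5*x) + 2) - 8)) = -12.
Step 2. [3*(-(((5*x) + 2) - 8)) = -12] 3 out front; divide by 3 ⇒ div: -(((5*x) + 2) - 8) = -4.
Step 3. [-(((5*x) + 2) - 8) = -4] LHS negated; negate both sides, so neg: ((5*x) + 2) - 8 = 4.
Step 4. [((5*x) + 2) - 8 = 4] -8 is outermost — add 8 both sides, so sub: (5*x) + 2 = 12.
Step 5. [(5*x) + 2 = 12] peel the +2: subtract 2 from each side. So sub: 5*x = 10.
Step 6. [5*x = 10] 5·(inner) — divide through by 5, so div: x = 2.

Answer: x ∈ {2}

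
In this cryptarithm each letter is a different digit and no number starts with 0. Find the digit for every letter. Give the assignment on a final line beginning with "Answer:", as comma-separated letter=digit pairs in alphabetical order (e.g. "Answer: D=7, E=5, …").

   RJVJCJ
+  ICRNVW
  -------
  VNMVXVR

Step 1. [col 1: J + W ≡ R (mod 10)] no forcing yet in column 1 (carry-in 0); R=9 is free and consistent — try it ⇒ R=9.
Step 2. [col 1: J + W ≡ R (mod 10)] several values work for W in column 1 (J + W ≡ R (mod 10), carry-in 0); try W=4. So W=4.
Step 3. [V] the sum has 7 digits but both addends have 6; that extra leading digit V is the final carry, namely 1, so V=1.
Step 4. [col 1: J + W ≡ R (mod 10)] column 1: given W=4, R=9, carry-in 0, and digits 1,4,9 already taken and all letters distinct, J+W≡R (mod 10) forces J=5. So J=5.
Step 5. [col 2: C + V ≡ V (mod 10)] column 2 reads C+V+carry(0)=V with V=1; with digits 1,4,5,9 already taken and all letters distinct, the only value for C is 0, so C=0.
Step 6. [col 3: J + N ≡ X (mod 10)] no forcing yet in column 3 (carry-in 0); X=2 is free and consistent — try it. So X=2.
Step 7. [col 3: J + N ≡ X (mod 10)] column 3 reads J+N+carry(0)=X with J=5, X=2; with digits 0,1,2,4,5,9 already taken and all letters distinct, the only value for N is 7 ⇒ N=7.
Step 8. [col 5: J + C ≡ M (mod 10)] column 5 reads J+C+carry(1)=M with J=5, C=0; with digits 0,1,2,4,5,7,9 already taken and all letters distinct, the only value for M is 6. So M=6.
Step 9. [col 6: R + I ≡ N (mod 10)] column 6: given R=9, N=7, carry-in 0, and digits 0,1,2,4,5,6,7,9 already taken and all letters distinct, R+I≡N (mod 10) forces I=8 ⇒ I=8.

Answer: C=0, I=8, J=5, M=6, N=7, R=9, V=1, W=4, X=2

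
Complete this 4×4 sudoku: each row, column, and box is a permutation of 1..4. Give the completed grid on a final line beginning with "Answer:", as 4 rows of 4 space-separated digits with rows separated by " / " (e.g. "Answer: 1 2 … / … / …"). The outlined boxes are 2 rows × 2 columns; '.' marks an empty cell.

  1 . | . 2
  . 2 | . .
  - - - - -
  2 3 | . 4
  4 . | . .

Step 1. [r1c3∈{3,4}] r1c3 is the only open cell in row 1 admitting 3 ⇒ r1c3=3.
Step 2. [r3c3∈{1}] nothing but 1 survives at r3c3, so r3c3=1.
Step 3. [r1c2∈{4}] r1c2 has the single candidate 4. So r1c2=4.
Step 4. [r2c4∈{1}] r2c4 is down to just 1, so r2c4=1.
Step 5. [r4c4∈{3}] only 3 remains possible at r4c4 ⇒ r4c4=3.
Step 6. [r2c3∈{4}] nothing but 4 survives at r2c3 ⇒ r2c3=4.
Step 7. [r2c1∈{3}] r2c1's peers cover all but 3 ⇒ r2c1=3.
Step 8. [r4c2∈{1}] r4c2's peers cover all but 1 ⇒ r4c2=1.
Step 9. [r4c3∈{2}] r4c3 has the single candidate 2 ⇒ r4c3=2.

Answer: 1 4 3 2 / 3 2 4 1 / 2 3 1 4 / 4 1 2 3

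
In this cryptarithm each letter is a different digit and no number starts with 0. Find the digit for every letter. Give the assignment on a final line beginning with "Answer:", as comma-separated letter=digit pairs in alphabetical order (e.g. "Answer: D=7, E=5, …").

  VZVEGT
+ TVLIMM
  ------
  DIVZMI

Step 1. [col 1: T + M ≡ I (mod 10)] several values work for I in column 1 (T + M ≡ I (mod 10), carry-in 0); try I=8, so I=8.
Step 2. [col 1: T + M ≡ I (mod 10)] no forcing yet in column 1 (carry-in 0); M=7 is free and consistent — try it ⇒ M=7.
Step 3. [col 1: T + M ≡ I (mod 10)] in column 1 we have T+M≡I with carry-in 0; given M=7, I=8 and digits 7,8 already taken and all letters distinct, that pins T to 1, so T=1.
Step 4. [col 2: G + M ≡ M (mod 10)] from column 2 (M=7, carry-in 0, digits 1,7,8 already taken and all letters distinct): G must equal 0 ⇒ G=0.
Step 5. [col 3: E + I ≡ Z (mod 10)] no forcing yet in column 3 (carry-in 0); E=4 is free and consistent — try it. So E=4.
Step 6. [col 3: E + I ≡ Z (mod 10)] column 3 reads E+I+carry(0)=Z with E=4, I=8; with digits 0,1,4,7,8 already taken and all letters distinct, the only value for Z is 2. So Z=2.
Step 7. [col 4: V + L ≡ V (mod 10)] from column 4 (nothing yet, carry-in 1, digits 0,1,2,4,7,8 already taken and all letters distinct): L must equal 9, so L=9.
Step 8. [col 4: V + L ≡ V (mod 10)] several values work for V in column 4 (V + L ≡ V (mod 10), carry-in 1); try V=5. So V=5.
Step 9. [col 6: V + T ≡ D (mod 10)] from column 6 (V=5, T=1, carry-in 0, digits 0,1,2,4,5,7,8,9 already taken and all letters distinct): D must equal 6, so D=6.

Answer: D=6, E=4, G=0, I=8, L=9, M=7, T=1, V=5, Z=2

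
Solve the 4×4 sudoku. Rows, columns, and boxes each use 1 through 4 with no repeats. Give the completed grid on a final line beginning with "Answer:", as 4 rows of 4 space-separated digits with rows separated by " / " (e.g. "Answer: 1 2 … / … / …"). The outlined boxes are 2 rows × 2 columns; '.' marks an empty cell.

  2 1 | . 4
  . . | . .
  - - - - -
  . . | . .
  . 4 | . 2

Step 1. [r2c2∈{3}] nothing but 3 survives at r2c2, so r2c2=3.
Step 2. [r3c4∈{1,3}] col 4 places 3 nowhere but r3c4, so r3c4=3.
Step 3. [r4c3∈{1}] r4c3 is down to just 1. So r4c3=1.
Step 4. [r2c1∈{4}] r2c1's peers cover all but 4. So r2c1=4.
Step 5. [r2c3∈{2}] r2c3 has the single candidate 2, so r2c3=2.
Step 6. [r1c3∈{3}] nothing but 3 survives at r1c3 ⇒ r1c3=3.
Step 7. [r2c4∈{1}] nothing but 1 survives at r2c4 ⇒ r2c4=1.
Step 8. [r3c2∈{2}] r3c2 has the single candidate 2. So r3c2=2.
Step 9. [r3c3∈{4}] only 4 remains possible at r3c3, so r3c3=4.
Step 10. [r4c1∈{3}] r4c1 has the single candidate 3, so r4c1=3.
Step 11. [r3c1∈{1}] r3c1's peers cover all but 1 ⇒ r3c1=1.

Answer: 2 1 3 4 / 4 3 2 1 / 1 2 4 3 / 3 4 1 2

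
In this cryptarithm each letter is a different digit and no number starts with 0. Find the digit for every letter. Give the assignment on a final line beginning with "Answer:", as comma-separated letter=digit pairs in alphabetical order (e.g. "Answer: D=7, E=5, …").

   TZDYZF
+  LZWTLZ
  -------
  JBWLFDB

Step 1. [col 1: F + Z ≡ B (mod 10)] no forcing yet in column 1 (carry-in 0); B=7 is free and consistent — try it, so B=7.
Step 2. [J] the sum has 7 digits but both addends have 6; that extra leading digit J is the final carry, namely 1 ⇒ J=1.
Step 3. [col 1: F + Z ≡ B (mod 10)] F=4 is one option consistent with column 1 (F + Z ≡ B (mod 10), carry-in 0) — take it. So F=4.
Step 4. [col 1: F + Z ≡ B (mod 10)] column 1 reads F+Z+carry(0)=B with F=4, B=7; with digits 1,4,7 already taken and all letters distinct, the only value for Z is 3 ⇒ Z=3.
Step 5. [col 2: Z + L ≡ D (mod 10)] L=9 is one option consistent with column 2 (Z + L ≡ D (mod 10), carry-in 0) — take it ⇒ L=9.
Step 6. [col 2: Z + L ≡ D (mod 10)] column 2: given Z=3, L=9, carry-in 0, and digits 1,3,4,7,9 already taken and all letters distinct, Z+L≡D (mod 10) forces D=2. So D=2.
Step 7. [col 3: Y + T ≡ F (mod 10)] T=8 is one option consistent with column 3 (Y + T ≡ F (mod 10), carry-in 1) — take it, so T=8.
Step 8. [col 3: Y + T ≡ F (mod 10)] column 3: given T=8, F=4, carry-in 1, and digits 1,2,3,4,7,8,9 already taken and all letters distinct, Y+T≡F (mod 10) forces Y=5 ⇒ Y=5.
Step 9. [col 4: D + W ≡ L (mod 10)] column 4: given D=2, L=9, carry-in 1, and digits 1,2,3,4,5,7,8,9 already taken and all letters distinct, D+W≡L (mod 10) forces W=6, so W=6.

Answer: B=7, D=2, F=4, J=1, L=9, T=8, W=6, Y=5, Z=3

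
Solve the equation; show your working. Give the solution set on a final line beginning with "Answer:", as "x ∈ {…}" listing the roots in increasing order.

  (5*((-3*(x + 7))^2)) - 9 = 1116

Step 1. [(5*((-3*(x + 7))^2)) - 9 = 1116] peel the -9: add 9 from each side, so sub: 5*((-3*(x + 7))^2) = 1125.
Step 2. [5*((-3*(x + 7))^2) = 1125] leading coefficient 5: divide by 5 ⇒ div: (-3*(x + 7))^2 = 225.
Step 3. [(-3*(x + 7))^2 = 225] √ both sides: 225 ≥ 0 gives two branches. So sqrt: -3*(x + 7) = 15 or -15.
Step 4. [-3*(x + 7) = 15 or -15] leading coefficient -3: divide by -3. So div: x + 7 = -5 or 5.
Step 5. [x + 7 = -5 or 5] peel the +7: subtract 7 from each side, so sub: x = -12 or -2.

Answer: x ∈ {-12, -2}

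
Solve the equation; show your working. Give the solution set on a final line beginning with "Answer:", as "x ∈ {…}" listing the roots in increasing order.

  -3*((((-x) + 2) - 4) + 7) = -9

Step 1. [-3*((((-x) + 2) - 4) + 7) = -9] leading coefficient -3: divide by -3 ⇒ div: (((-x) + 2) - 4) + 7 = 3.
Step 2. [(((-x) + 2) - 4) + 7 = 3] the outer +7 inverts by subtracting 7, so sub: ((-x) + 2) - 4 = -4.
Step 3. [((-x) + 2) - 4 = -4] the outer -4 inverts by adding 4 ⇒ sub: (-x) + 2 = 0.
Step 4. [(-x) + 2 = 0] the outer +2 inverts by subtracting 2. So sub: -x = -2.
Step 5. [-x = -2] flip signs both sides. So neg: x = 2.

Answer: x ∈ {2}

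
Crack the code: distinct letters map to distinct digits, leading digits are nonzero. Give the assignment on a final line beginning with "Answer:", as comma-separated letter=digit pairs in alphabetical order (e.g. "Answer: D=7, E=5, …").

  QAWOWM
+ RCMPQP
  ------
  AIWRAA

Step 1. [col 1: M + P ≡ A (mod 10)] column 1 (M + P ≡ A (mod 10), carry-in 0) doesn't pin P yet; pick P=5 and continue, so P=5.
Step 2. [col 1: M + P ≡ A (mod 10)] A=4 is one option consistent with column 1 (M + P ≡ A (mod 10), carry-in 0) — take it ⇒ A=4.
Step 3. [col 1: M + P ≡ A (mod 10)] from column 1 (P=5, A=4, carry-in 0, digits 4,5 already taken and all letters distinct): M must equal 9, so M=9.
Step 4. [col 2: W + Q ≡ A (mod 10)] W=0 is one option consistent with column 2 (W + Q ≡ A (mod 10), carry-in 1) — take it. So W=0.
Step 5. [col 2: W + Q ≡ A (mod 10)] column 2 reads W+Q+carry(1)=A with W=0, A=4; with digits 0,4,5,9 already taken and all letters distinct, the only value for Q is 3 ⇒ Q=3.
Step 6. [col 3: O + P ≡ R (mod 10)] several values work for R in column 3 (O + P ≡ R (mod 10), carry-in 0); try R=1. So R=1.
Step 7. [col 3: O + P ≡ R (mod 10)] in column 3 we have O+P≡R with carry-in 0; given P=5, R=1 and digits 0,1,3,4,5,9 already taken and all letters distinct, that pins O to 6, so O=6.
Step 8. [col 5: A + C ≡ I (mod 10)] column 5 (A + C ≡ I (mod 10), carry-in 1) doesn't pin C yet; pick C=2 and continue ⇒ C=2.
Step 9. [col 5: A + C ≡ I (mod 10)] column 5 reads A+C+carry(1)=I with A=4, C=2; with digits 0,1,2,3,4,5,6,9 already taken and all letters distinct, the only value for I is 7, so I=7.

Answer: A=4, C=2, I=7, M=9, O=6, P=5, Q=3, R=1, W=0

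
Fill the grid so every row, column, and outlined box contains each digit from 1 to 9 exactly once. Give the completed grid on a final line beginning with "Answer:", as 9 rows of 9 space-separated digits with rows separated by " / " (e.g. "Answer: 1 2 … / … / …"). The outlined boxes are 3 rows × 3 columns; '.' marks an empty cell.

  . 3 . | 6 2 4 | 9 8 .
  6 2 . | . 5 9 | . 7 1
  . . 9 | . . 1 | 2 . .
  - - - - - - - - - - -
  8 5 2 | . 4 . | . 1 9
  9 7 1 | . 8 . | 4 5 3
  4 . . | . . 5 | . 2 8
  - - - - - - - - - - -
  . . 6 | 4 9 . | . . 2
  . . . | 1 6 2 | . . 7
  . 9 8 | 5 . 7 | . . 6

Step 1. [r7c8∈{3}] r7c8 is down to just 3. So r7c8=3.
Step 2. [r7c1∈{1,5,7}] in row 7, 7 fits only at r7c1, so r7c1=7.
Step 3. [r4c6∈{3,6}] across col 6, 3 lands solely at r4c6 ⇒ r4c6=3.
Step 4. [r3c1∈{5}] r3c1 is down to just 5. So r3c1=5.
Step 5. [r4c4∈{7}] r4c4's peers cover all but 7 ⇒ r4c4=7.
Step 6. [r8c3∈{3,4,5}] r8c3 is the only open cell in col 3 admitting 5 ⇒ r8c3=5.
Step 7. [r3c9∈{4}] only 4 remains possible at r3c9 ⇒ r3c9=4.
Step 8. [r7c2∈{1}] r7c2 is down to just 1. So r7c2=1.
Step 9. [r2c4∈{3,8}] across row 2, 8 lands solely at r2c4. So r2c4=8.
Step 10. [r9c5∈{3}] r9c5's peers cover all but 3, so r9c5=3.
Step 11. [r7c6∈{8}] only 8 remains possible at r7c6. So r7c6=8.
Step 12. [r6c2∈{6}] only 6 remains possible at r6c2. So r6c2=6.
Step 13. [r8c2∈{4}] r8c2 is down to just 4. So r8c2=4.
Step 14. [r9c7∈{1}] r9c7's peers cover all but 1, so r9c7=1.
Step 15. [r1c1∈{1}] only 1 remains possible at r1c1, so r1c1=1.
Step 16. [r6c7∈{7}] r6c7 has the single candidate 7, so r6c7=7.
Step 17. [r3c4∈{3}] r3c4 has the single candidate 3, so r3c4=3.
Step 18. [r8c7∈{8}] only 8 remains possible at r8c7 ⇒ r8c7=8.
Step 19. [r2c7∈{3}] r2c7 is down to just 3. So r2c7=3.
Step 20. [r9c8∈{4}] r9c8 is down to just 4. So r9c8=4.
Step 21. [r8c1∈{3}] only 3 remains possible at r8c1. So r8c1=3.
Step 22. [r6c3∈{3}] only 3 remains possible at r6c3 ⇒ r6c3=3.
Step 23. [r2c3∈{4}] r2c3 has the single candidate 4. So r2c3=4.
Step 24. [r9c1∈{2}] nothing but 2 survives at r9c1, so r9c1=2.
Step 25. [r3c5∈{7}] r3c5's peers cover all but 7, so r3c5=7.
Step 26. [r5c4∈{2}] r5c4 is down to just 2. So r5c4=2.
Step 27. [r1c3∈{7}] nothing but 7 survives at r1c3. So r1c3=7.
Step 28. [r4c7∈{6}] r4c7 is down to just 6, so r4c7=6.
Step 29. [r8c8∈{9}] r8c8's peers cover all but 9. So r8c8=9.
Step 30. [r5c6∈{6}] nothing but 6 survives at r5c6, so r5c6=6.
Step 31. [r3c8∈{6}] nothing but 6 survives at r3c8, so r3c8=6.
Step 32. [r6c4∈{9}] r6c4 is down to just 9, so r6c4=9.
Step 33. [r1c9∈{5}] only 5 remains possible at r1c9 ⇒ r1c9=5.
Step 34. [r7c7∈{5}] only 5 remains possible at r7c7 ⇒ r7c7=5.
Step 35. [r6c5∈{1}] nothing but 1 survives at r6c5 ⇒ r6c5=1.
Step 36. [r3c2∈{8}] nothing but 8 survives at r3c2, so r3c2=8.

Answer: 1 3 7 6 2 4 9 8 5 / 6 2 4 8 5 9 3 7 1 / 5 8 9 3 7 1 2 6 4 / 8 5 2 7 4 3 6 1 9 / 9 7 1 2 8 6 4 5 3 / 4 6 3 9 1 5 7 2 8 / 7 1 6 4 9 8 5 3 2 / 3 4 5 1 6 2 8 9 7 / 2 9 8 5 3 7 1 4 6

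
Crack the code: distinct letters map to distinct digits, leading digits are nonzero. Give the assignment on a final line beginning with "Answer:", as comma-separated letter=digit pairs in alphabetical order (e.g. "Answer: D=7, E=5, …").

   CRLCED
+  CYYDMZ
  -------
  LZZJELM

Step 1. [col 1: D + Z ≡ M (mod 10)] several values work for M in column 1 (D + Z ≡ M (mod 10), carry-in 0); try M=9 ⇒ M=9.
Step 2. [col 1: D + Z ≡ M (mod 10)] no forcing yet in column 1 (carry-in 0); D=4 is free and consistent — try it. So D=4.
Step 3. [L] L is the leading digit of a 7-digit sum of two 6-digit numbers; the final carry is exactly 1 ⇒ L=1.
Step 4. [col 1: D + Z ≡ M (mod 10)] column 1: given D=4, M=9, carry-in 0, and digits 1,4,9 already taken and all letters distinct, D+Z≡M (mod 10) forces Z=5. So Z=5.
Step 5. [col 2: E + M ≡ L (mod 10)] from column 2 (M=9, L=1, carry-in 0, digits 1,4,5,9 already taken and all letters distinct): E must equal 2, so E=2.
Step 6. [col 3: C + D ≡ E (mod 10)] from column 3 (D=4, E=2, carry-in 1, digits 1,2,4,5,9 already taken and all letters distinct): C must equal 7, so C=7.
Step 7. [col 4: L + Y ≡ J (mod 10)] column 4 (L + Y ≡ J (mod 10), carry-in 1) doesn't pin Y yet; pick Y=8 and continue, so Y=8.
Step 8. [col 4: L + Y ≡ J (mod 10)] from column 4 (L=1, Y=8, carry-in 1, digits 1,2,4,5,7,8,9 already taken and all letters distinct): J must equal 0, so J=0.
Step 9. [col 5: R + Y ≡ Z (mod 10)] from column 5 (Y=8, Z=5, carry-in 1, digits 0,1,2,4,5,7,8,9 already taken and all letters distinct): R must equal 6, so R=6.

Answer: C=7, D=4, E=2, J=0, L=1, M=9, R=6, Y=8, Z=5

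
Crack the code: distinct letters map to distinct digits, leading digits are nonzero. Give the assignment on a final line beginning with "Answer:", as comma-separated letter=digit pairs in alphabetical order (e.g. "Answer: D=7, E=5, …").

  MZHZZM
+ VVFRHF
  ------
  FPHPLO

Step 1. [col 1: M + F ≡ O (mod 10)] M=2 is one option consistent with column 1 (M + F ≡ O (mod 10), carry-in 0) — take it, so M=2.
Step 2. [col 1: M + F ≡ O (mod 10)] several values work for O in column 1 (M + F ≡ O (mod 10), carry-in 0); try O=1 ⇒ O=1.
Step 3. [col 1: M + F ≡ O (mod 10)] column 1: given M=2, O=1, carry-in 0, and digits 1,2 already taken and all letters distinct, M+F≡O (mod 10) forces F=9, so F=9.
Step 4. [col 2: Z + H ≡ L (mod 10)] column 2 (Z + H ≡ L (mod 10), carry-in 1) doesn't pin Z yet; pick Z=3 and continue. So Z=3.
Step 5. [col 2: Z + H ≡ L (mod 10)] no forcing yet in column 2 (carry-in 1); L=8 is free and consistent — try it. So L=8.
Step 6. [col 2: Z + H ≡ L (mod 10)] column 2: given Z=3, L=8, carry-in 1, and digits 1,2,3,8,9 already taken and all letters distinct, Z+H≡L (mod 10) forces H=4, so H=4.
Step 7. [col 3: Z + R ≡ P (mod 10)] column 3 reads Z+R+carry(0)=P with Z=3; with digits 1,2,3,4,8,9 already taken and all letters distinct, the only value for R is 7. So R=7.
Step 8. [col 3: Z + R ≡ P (mod 10)] column 3 reads Z+R+carry(0)=P with Z=3, R=7; with digits 1,2,3,4,7,8,9 already taken and all letters distinct, the only value for P is 0, so P=0.
Step 9. [col 5: Z + V ≡ P (mod 10)] column 5: given Z=3, P=0, carry-in 1, and digits 0,1,2,3,4,7,8,9 already taken and all letters distinct, Z+V≡P (mod 10) forces V=6, so V=6.

Answer: F=9, H=4, L=8, M=2, O=1, P=0, R=7, V=6, Z=3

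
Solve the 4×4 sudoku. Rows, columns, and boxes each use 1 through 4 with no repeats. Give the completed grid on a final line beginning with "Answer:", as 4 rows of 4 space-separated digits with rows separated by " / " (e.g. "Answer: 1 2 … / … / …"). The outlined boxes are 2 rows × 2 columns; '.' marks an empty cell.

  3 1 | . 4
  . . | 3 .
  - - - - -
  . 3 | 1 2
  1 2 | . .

Step 1. [r2c2∈{4}] nothing but 4 survives at r2c2. So r2c2=4.
Step 2. [r1c3∈{2}] r1c3 is down to just 2. So r1c3=2.
Step 3. [r2c1∈{2}] r2c1 has the single candidate 2, so r2c1=2.
Step 4. [r2c4∈{1}] only 1 remains possible at r2c4. So r2c4=1.
Step 5. [r4c3∈{4}] nothing but 4 survives at r4c3. So r4c3=4.
Step 6. [r4c4∈{3}] r4c4 is down to just 3 ⇒ r4c4=3.
Step 7. [r3c1∈{4}] only 4 remains possible at r3c1 ⇒ r3c1=4.

Answer: 3 1 2 4 / 2 4 3 1 / 4 3 1 2 / 1 2 4 3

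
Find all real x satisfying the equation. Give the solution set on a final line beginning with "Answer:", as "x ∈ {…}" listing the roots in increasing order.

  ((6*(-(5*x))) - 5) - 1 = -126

Step 1. [((6*(-(5*x))) - 5) - 1 = -126] 1 comes off first (add 1), so sub: (6*(-(5*x))) - 5 = -125.
Step 2. [(6*(-(5*x))) - 5 = -125] the outer -5 inverts by adding 5 ⇒ sub: 6*(-(5*x)) = -120.
Step 3. [6*(-(5*x)) = -120] divide by the outer 6 ⇒ div: -(5*x) = -20.
Step 4. [-(5*x) = -20] flip signs both sides. So neg: 5*x = 20.
Step 5. [5*x = 20] LHS = 5·(…); ÷5 both sides ⇒ div: x = 4.

Answer: x ∈ {4}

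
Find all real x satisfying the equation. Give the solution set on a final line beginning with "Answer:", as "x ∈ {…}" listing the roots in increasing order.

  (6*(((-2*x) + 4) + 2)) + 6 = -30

Step 1. [(6*(((-2*x) + 4) + 2)) + 6 = -30] 6 comes off first (subtract 6) ⇒ sub: 6*(((-2*x) + 4) + 2) = -36.
Step 2. [6*(((-2*x) + 4) + 2) = -36] 6·(inner) — divide through by 6 ⇒ div: ((-2*x) + 4) + 2 = -6.
Step 3. [((-2*x) + 4) + 2 = -6] the outer +2 inverts by subtracting 2 ⇒ sub: (-2*x) + 4 = -8.
Step 4. [(-2*x) + 4 = -8] subtract 4: x sits inside (… + 4). So sub: -2*x = -12.
Step 5. [-2*x = -12] leading coefficient -2: divide by -2 ⇒ div: x = 6.

Answer: x ∈ {6}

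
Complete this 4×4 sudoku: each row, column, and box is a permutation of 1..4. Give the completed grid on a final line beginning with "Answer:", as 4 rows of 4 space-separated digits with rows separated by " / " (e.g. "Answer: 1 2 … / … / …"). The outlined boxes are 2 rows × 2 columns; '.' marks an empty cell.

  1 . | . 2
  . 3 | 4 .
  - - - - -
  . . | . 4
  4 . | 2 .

Step 1. [r3c3∈{1,3}] 1 has one home in col 3: r3c3 ⇒ r3c3=1.
Step 2. [r2c1∈{2}] r2c1 has the single candidate 2. So r2c1=2.
Step 3. [r4c2∈{1}] only 1 remains possible at r4c2 ⇒ r4c2=1.
Step 4. [r1c2∈{4}] r1c2 has the single candidate 4 ⇒ r1c2=4.
Step 5. [r1c3∈{3}] r1c3's peers cover all but 3, so r1c3=3.
Step 6. [r4c4∈{3}] r4c4's peers cover all but 3 ⇒ r4c4=3.
Step 7. [r2c4∈{1}] nothing but 1 survives at r2c4 ⇒ r2c4=1.
Step 8. [r3c1∈{3}] r3c1 has the single candidate 3, so r3c1=3.
Step 9. [r3c2∈{2}] only 2 remains possible at r3c2, so r3c2=2.

Answer: 1 4 3 2 / 2 3 4 1 / 3 2 1 4 / 4 1 2 3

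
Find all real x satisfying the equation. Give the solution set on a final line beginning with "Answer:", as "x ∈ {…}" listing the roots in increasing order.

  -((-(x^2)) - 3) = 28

Step 1. [-((-(x^2)) - 3) = 28] flip signs both sides, so neg: (-(x^2)) - 3 = -28.
Step 2. [(-(x^2)) - 3 = -28] peel the -3: add 3 from each side ⇒ sub: -(x^2) = -25.
Step 3. [-(x^2) = -25] flip signs both sides. So neg: x^2 = 25.
Step 4. [x^2 = 25] √ both sides: 25 ≥ 0 gives two branches. So sqrt: x = 5 or -5.

Answer: x ∈ {-5, 5}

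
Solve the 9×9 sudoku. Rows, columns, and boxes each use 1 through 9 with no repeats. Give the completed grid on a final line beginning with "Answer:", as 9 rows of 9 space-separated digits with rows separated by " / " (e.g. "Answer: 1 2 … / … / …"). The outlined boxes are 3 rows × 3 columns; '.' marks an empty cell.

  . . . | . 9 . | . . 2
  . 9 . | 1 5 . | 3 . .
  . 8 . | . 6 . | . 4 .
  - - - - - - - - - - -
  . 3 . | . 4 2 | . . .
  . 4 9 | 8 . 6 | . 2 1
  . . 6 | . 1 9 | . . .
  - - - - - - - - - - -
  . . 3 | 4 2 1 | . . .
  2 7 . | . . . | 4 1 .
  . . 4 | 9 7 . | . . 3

Step 1. [r8c9∈{5,6,8,9}] r8c9 is the only open cell in row 8 admitting 9 ⇒ r8c9=9.
Step 2. [r4c8∈{5,6,7,8,9}] 9 has one home in col 8: r4c8, so r4c8=9.
Step 3. [r8c5∈{3,8}] 8 has one home in col 5: r8c5. So r8c5=8.
Step 4. [r8c3∈{5}] only 5 remains possible at r8c3. So r8c3=5.
Step 5. [r7c2∈{6}] nothing but 6 survives at r7c2, so r7c2=6.
Step 6. [r4c3∈{1,7,8}] r4c3 is the only open cell in col 3 admitting 8, so r4c3=8.
Step 7. [r4c1∈{1,5,7}] 1 has one home in row 4: r4c1, so r4c1=1.
Step 8. [r6c8∈{3,5,7,8}] r6c8 is the only open cell in col 8 admitting 3. So r6c8=3.
Step 9. [r8c6∈{3}] only 3 remains possible at r8c6, so r8c6=3.
Step 10. [r3c6∈{7}] r3c6 is down to just 7. So r3c6=7.
Step 11. [r3c9∈{5}] r3c9 is down to just 5, so r3c9=5.
Step 12. [r9c1∈{8}] only 8 remains possible at r9c1, so r9c1=8.
Step 13. [r3c1∈{3}] only 3 remains possible at r3c1, so r3c1=3.
Step 14. [r9c7∈{2,5,6}] across row 9, 2 lands solely at r9c7. So r9c7=2.
Step 15. [r9c8∈{5,6}] across row 9, 6 lands solely at r9c8. So r9c8=6.
Step 16. [r7c8∈{5,7,8}] in col 8, 5 fits only at r7c8 ⇒ r7c8=5.
Step 17. [r2c3∈{2,7}] 2 has one home in row 2: r2c3, so r2c3=2.
Step 18. [r1c3∈{1,7}] in col 3, 7 fits only at r1c3 ⇒ r1c3=7.
Step 19. [r1c8∈{8}] r1c8 has the single candidate 8. So r1c8=8.
Step 20. [r3c3∈{1}] r3c3 has the single candidate 1. So r3c3=1.
Step 21. [r6c9∈{4,7,8}] across row 6, 4 lands solely at r6c9, so r6c9=4.
Step 22. [r6c7∈{5,7,8}] 8 has one home in row 6: r6c7, so r6c7=8.
Step 23. [r7c7∈{7}] r7c7 has the single candidate 7 ⇒ r7c7=7.
Step 24. [r4c9∈{6,7}] 7 has one home in box 6: r4c9. So r4c9=7.
Step 25. [r1c2∈{5}] only 5 remains possible at r1c2. So r1c2=5.
Step 26. [r5c1∈{5,7}] 7 has one home in row 5: r5c1 ⇒ r5c1=7.
Step 27. [r2c9∈{6}] nothing but 6 survives at r2c9. So r2c9=6.
Step 28. [r1c6∈{4}] r1c6 has the single candidate 4 ⇒ r1c6=4.
Step 29. [r4c4∈{5}] r4c4 has the single candidate 5, so r4c4=5.
Step 30. [r1c7∈{1}] nothing but 1 survives at r1c7, so r1c7=1.
Step 31. [r5c5∈{3}] r5c5 is down to just 3 ⇒ r5c5=3.
Step 32. [r6c2∈{2}] nothing but 2 survives at r6c2 ⇒ r6c2=2.
Step 33. [r9c6∈{5}] only 5 remains possible at r9c6 ⇒ r9c6=5.
Step 34. [r5c7∈{5}] nothing but 5 survives at r5c7. So r5c7=5.
Step 35. [r8c4∈{6}] r8c4 has the single candidate 6 ⇒ r8c4=6.
Step 36. [r1c4∈{3}] nothing but 3 survives at r1c4, so r1c4=3.
Step 37. [r2c8∈{7}] r2c8 has the single candidate 7. So r2c8=7.
Step 38. [r7c9∈{8}] r7c9 has the single candidate 8, so r7c9=8.
Step 39. [r2c6∈{8}] r2c6 has the single candidate 8, so r2c6=8.
Step 40. [r6c4∈{7}] r6c4's peers cover all but 7 ⇒ r6c4=7.
Step 41. [r4c7∈{6}] r4c7 is down to just 6. So r4c7=6.
Step 42. [r7c1∈{9}] r7c1 has the single candidate 9. So r7c1=9.
Step 43. [r3c4∈{2}] r3c4 is down to just 2. So r3c4=2.
Step 44. [r9c2∈{1}] r9c2's peers cover all but 1 ⇒ r9c2=1.
Step 45. [r1c1∈{6}] nothing but 6 survives at r1c1. So r1c1=6.
Step 46. [r2c1∈{4}] r2c1 is down to just 4, so r2c1=4.
Step 47. [r3c7∈{9}] r3c7 is down to just 9. So r3c7=9.
Step 48. [r6c1∈{5}] r6c1's peers cover all but 5, so r6c1=5.

Answer: 6 5 7 3 9 4 1 8 2 / 4 9 2 1 5 8 3 7 6 / 3 8 1 2 6 7 9 4 5 / 1 3 8 5 4 2 6 9 7 / 7 4 9 8 3 6 5 2 1 / 5 2 6 7 1 9 8 3 4 / 9 6 3 4 2 1 7 5 8 / 2 7 5 6 8 3 4 1 9 / 8 1 4 9 7 5 2 6 3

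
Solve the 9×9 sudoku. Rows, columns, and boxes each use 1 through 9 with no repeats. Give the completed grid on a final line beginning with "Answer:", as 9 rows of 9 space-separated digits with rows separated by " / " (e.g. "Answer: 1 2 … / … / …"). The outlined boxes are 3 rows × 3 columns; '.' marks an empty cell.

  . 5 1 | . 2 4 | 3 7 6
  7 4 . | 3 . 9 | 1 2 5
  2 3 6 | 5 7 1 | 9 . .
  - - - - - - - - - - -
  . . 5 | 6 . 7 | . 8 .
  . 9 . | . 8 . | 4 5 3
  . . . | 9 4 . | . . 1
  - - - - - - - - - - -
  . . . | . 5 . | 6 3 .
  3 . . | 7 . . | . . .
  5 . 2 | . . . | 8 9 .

Step 1. [r2c3∈{8}] r2c3 is down to just 8, so r2c3=8.
Step 2. [r5c6∈{2}] r5c6's peers cover all but 2 ⇒ r5c6=2.
Step 3. [r5c4∈{1}] r5c4's peers cover all but 1 ⇒ r5c4=1.
Step 4. [r4c7∈{2}] nothing but 2 survives at r4c7, so r4c7=2.
Step 5. [r4c2∈{1}] nothing but 1 survives at r4c2. So r4c2=1.
Step 6. [r7c6∈{8}] r7c6 is down to just 8 ⇒ r7c6=8.
Step 7. [r7c2∈{7}] only 7 remains possible at r7c2 ⇒ r7c2=7.
Step 8. [r9c2∈{6}] r9c2 is down to just 6, so r9c2=6.
Step 9. [r8c5∈{1,6,9}] r8c5 is the only open cell in col 5 admitting 9 ⇒ r8c5=9.
Step 10. [r8c3∈{4}] r8c3 has the single candidate 4. So r8c3=4.
Step 11. [r9c4∈{4}] r9c4's peers cover all but 4. So r9c4=4.
Step 12. [r9c6∈{3}] r9c6 is down to just 3. So r9c6=3.
Step 13. [r7c9∈{2,4}] 4 has one home in row 7: r7c9. So r7c9=4.
Step 14. [r6c1∈{6,8}] r6c1 is the only open cell in col 1 admitting 8, so r6c1=8.
Step 15. [r6c7∈{7}] r6c7's peers cover all but 7 ⇒ r6c7=7.
Step 16. [r7c3∈{9}] r7c3 has the single candidate 9. So r7c3=9.
Step 17. [r5c1∈{6}] nothing but 6 survives at r5c1, so r5c1=6.
Step 18. [r8c7∈{5}] r8c7's peers cover all but 5, so r8c7=5.
Step 19. [r4c5∈{3}] only 3 remains possible at r4c5 ⇒ r4c5=3.
Step 20. [r9c9∈{7}] r9c9's peers cover all but 7, so r9c9=7.
Step 21. [r3c8∈{4}] r3c8 has the single candidate 4. So r3c8=4.
Step 22. [r5c3∈{7}] only 7 remains possible at r5c3. So r5c3=7.
Step 23. [r1c4∈{8}] r1c4's peers cover all but 8 ⇒ r1c4=8.
Step 24. [r6c8∈{6}] r6c8 has the single candidate 6. So r6c8=6.
Step 25. [r3c9∈{8}] r3c9 is down to just 8, so r3c9=8.
Step 26. [r7c1∈{1}] only 1 remains possible at r7c1. So r7c1=1.
Step 27. [r8c8∈{1}] r8c8's peers cover all but 1 ⇒ r8c8=1.
Step 28. [r8c6∈{6}] r8c6 has the single candidate 6 ⇒ r8c6=6.
Step 29. [r8c2∈{8}] r8c2 is down to just 8 ⇒ r8c2=8.
Step 30. [r4c1∈{4}] r4c1 has the single candidate 4, so r4c1=4.
Step 31. [r6c6∈{5}] only 5 remains possible at r6c6 ⇒ r6c6=5.
Step 32. [r4c9∈{9}] nothing but 9 survives at r4c9 ⇒ r4c9=9.
Step 33. [r1c1∈{9}] nothing but 9 survives at r1c1 ⇒ r1c1=9.
Step 34. [r9c5∈{1}] r9c5 has the single candidate 1. So r9c5=1.
Step 35. [r7c4∈{2}] only 2 remains possible at r7c4, so r7c4=2.
Step 36. [r6c2∈{2}] r6c2 has the single candidate 2, so r6c2=2.
Step 37. [r2c5∈{6}] nothing but 6 survives at r2c5. So r2c5=6.
Step 38. [r8c9∈{2}] r8c9 is down to just 2 ⇒ r8c9=2.
Step 39. [r6c3∈{3}] only 3 remains possible at r6c3. So r6c3=3.

Answer: 9 5 1 8 2 4 3 7 6 / 7 4 8 3 6 9 1 2 5 / 2 3 6 5 7 1 9 4 8 / 4 1 5 6 3 7 2 8 9 / 6 9 7 1 8 2 4 5 3 / 8 2 3 9 4 5 7 6 1 / 1 7 9 2 5 8 6 3 4 / 3 8 4 7 9 6 5 1 2 / 5 6 2 4 1 3 8 9 7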